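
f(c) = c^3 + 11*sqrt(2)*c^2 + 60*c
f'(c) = 3*c^2 + 22*sqrt(2)*c + 60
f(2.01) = 191.57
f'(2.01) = 134.66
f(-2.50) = -68.40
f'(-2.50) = 0.97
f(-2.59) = -68.42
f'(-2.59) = -0.46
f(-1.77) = -63.01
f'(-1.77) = 14.33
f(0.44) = 29.50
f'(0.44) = 74.27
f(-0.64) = -32.29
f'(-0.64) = 41.32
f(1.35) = 111.81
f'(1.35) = 107.47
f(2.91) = 330.97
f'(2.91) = 175.94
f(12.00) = 4688.11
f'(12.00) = 865.35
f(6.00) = 1136.03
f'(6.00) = 354.68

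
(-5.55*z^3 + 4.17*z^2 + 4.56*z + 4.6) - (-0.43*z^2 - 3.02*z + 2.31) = -5.55*z^3 + 4.6*z^2 + 7.58*z + 2.29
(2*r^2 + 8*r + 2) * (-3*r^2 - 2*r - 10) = -6*r^4 - 28*r^3 - 42*r^2 - 84*r - 20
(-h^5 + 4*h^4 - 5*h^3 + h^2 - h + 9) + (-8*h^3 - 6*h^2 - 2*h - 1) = -h^5 + 4*h^4 - 13*h^3 - 5*h^2 - 3*h + 8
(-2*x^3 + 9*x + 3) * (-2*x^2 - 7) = 4*x^5 - 4*x^3 - 6*x^2 - 63*x - 21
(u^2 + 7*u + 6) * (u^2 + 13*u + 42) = u^4 + 20*u^3 + 139*u^2 + 372*u + 252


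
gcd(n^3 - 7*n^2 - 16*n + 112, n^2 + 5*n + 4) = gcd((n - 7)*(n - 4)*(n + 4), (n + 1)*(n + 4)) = n + 4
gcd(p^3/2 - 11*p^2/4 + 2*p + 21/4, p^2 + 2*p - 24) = 1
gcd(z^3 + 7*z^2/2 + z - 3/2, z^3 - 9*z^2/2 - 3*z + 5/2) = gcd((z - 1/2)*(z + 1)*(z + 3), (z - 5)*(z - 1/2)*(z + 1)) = z^2 + z/2 - 1/2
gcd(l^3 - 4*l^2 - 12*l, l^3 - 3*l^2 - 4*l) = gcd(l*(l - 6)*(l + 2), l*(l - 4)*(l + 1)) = l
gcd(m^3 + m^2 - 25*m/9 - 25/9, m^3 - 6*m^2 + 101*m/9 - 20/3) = m - 5/3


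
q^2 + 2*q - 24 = (q - 4)*(q + 6)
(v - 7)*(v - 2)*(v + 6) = v^3 - 3*v^2 - 40*v + 84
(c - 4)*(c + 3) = c^2 - c - 12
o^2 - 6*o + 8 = (o - 4)*(o - 2)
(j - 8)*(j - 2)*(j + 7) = j^3 - 3*j^2 - 54*j + 112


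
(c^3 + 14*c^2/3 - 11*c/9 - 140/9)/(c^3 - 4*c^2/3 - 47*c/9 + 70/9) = (c + 4)/(c - 2)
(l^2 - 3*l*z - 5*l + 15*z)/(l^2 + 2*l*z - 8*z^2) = (l^2 - 3*l*z - 5*l + 15*z)/(l^2 + 2*l*z - 8*z^2)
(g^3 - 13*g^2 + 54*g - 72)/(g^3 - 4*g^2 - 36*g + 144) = (g - 3)/(g + 6)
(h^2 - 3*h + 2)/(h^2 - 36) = (h^2 - 3*h + 2)/(h^2 - 36)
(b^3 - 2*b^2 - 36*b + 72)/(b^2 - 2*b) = b - 36/b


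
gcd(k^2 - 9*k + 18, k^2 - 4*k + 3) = k - 3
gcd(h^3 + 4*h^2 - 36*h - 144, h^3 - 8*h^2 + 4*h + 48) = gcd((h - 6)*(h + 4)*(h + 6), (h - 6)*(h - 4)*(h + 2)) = h - 6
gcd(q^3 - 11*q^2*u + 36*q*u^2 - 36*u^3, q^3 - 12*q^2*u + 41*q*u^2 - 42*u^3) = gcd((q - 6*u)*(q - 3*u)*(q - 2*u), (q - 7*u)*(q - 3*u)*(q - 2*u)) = q^2 - 5*q*u + 6*u^2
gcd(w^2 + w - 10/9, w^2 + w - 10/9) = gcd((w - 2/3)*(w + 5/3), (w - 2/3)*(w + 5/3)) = w^2 + w - 10/9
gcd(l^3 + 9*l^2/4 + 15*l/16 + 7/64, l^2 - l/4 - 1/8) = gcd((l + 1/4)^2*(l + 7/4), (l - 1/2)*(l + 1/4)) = l + 1/4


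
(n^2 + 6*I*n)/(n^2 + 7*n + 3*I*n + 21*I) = n*(n + 6*I)/(n^2 + n*(7 + 3*I) + 21*I)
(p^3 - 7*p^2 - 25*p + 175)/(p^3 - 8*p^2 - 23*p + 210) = (p - 5)/(p - 6)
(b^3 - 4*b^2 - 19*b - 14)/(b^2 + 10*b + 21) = (b^3 - 4*b^2 - 19*b - 14)/(b^2 + 10*b + 21)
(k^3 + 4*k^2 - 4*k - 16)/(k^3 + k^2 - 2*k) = (k^2 + 2*k - 8)/(k*(k - 1))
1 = 1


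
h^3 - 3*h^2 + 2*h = h*(h - 2)*(h - 1)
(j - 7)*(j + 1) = j^2 - 6*j - 7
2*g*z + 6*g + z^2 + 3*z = (2*g + z)*(z + 3)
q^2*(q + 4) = q^3 + 4*q^2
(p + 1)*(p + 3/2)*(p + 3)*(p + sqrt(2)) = p^4 + sqrt(2)*p^3 + 11*p^3/2 + 11*sqrt(2)*p^2/2 + 9*p^2 + 9*p/2 + 9*sqrt(2)*p + 9*sqrt(2)/2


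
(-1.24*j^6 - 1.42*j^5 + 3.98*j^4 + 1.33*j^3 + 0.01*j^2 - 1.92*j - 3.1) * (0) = 0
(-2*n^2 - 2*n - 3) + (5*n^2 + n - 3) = 3*n^2 - n - 6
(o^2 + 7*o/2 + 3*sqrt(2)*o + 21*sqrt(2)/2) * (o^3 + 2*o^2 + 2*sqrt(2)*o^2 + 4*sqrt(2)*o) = o^5 + 11*o^4/2 + 5*sqrt(2)*o^4 + 19*o^3 + 55*sqrt(2)*o^3/2 + 35*sqrt(2)*o^2 + 66*o^2 + 84*o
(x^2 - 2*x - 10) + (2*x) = x^2 - 10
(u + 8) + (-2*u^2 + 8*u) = -2*u^2 + 9*u + 8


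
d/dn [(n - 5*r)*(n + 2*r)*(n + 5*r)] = 3*n^2 + 4*n*r - 25*r^2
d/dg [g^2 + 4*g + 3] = 2*g + 4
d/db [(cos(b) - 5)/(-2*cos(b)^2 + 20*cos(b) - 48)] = (sin(b)^2 + 10*cos(b) - 27)*sin(b)/(2*(cos(b)^2 - 10*cos(b) + 24)^2)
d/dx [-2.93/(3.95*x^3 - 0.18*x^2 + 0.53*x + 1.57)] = (34.7205*x^2 - 1.0548*x + 1.5529)/(3.95*x^3 - 0.18*x^2 + 0.53*x + 1.57)^2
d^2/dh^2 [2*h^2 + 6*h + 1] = 4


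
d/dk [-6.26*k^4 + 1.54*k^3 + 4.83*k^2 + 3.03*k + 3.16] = -25.04*k^3 + 4.62*k^2 + 9.66*k + 3.03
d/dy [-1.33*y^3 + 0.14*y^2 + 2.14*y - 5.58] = -3.99*y^2 + 0.28*y + 2.14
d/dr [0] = 0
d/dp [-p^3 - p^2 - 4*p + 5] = -3*p^2 - 2*p - 4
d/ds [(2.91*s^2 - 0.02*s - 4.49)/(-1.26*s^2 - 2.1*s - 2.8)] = (-6.1362*s^2 - 27.6108*s - 9.373)/(1.5876*s^4 + 5.292*s^3 + 11.466*s^2 + 11.76*s + 7.84)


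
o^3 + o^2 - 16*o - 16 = (o - 4)*(o + 1)*(o + 4)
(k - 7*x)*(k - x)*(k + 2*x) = k^3 - 6*k^2*x - 9*k*x^2 + 14*x^3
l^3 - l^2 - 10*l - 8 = (l - 4)*(l + 1)*(l + 2)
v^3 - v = v*(v - 1)*(v + 1)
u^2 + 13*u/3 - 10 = (u - 5/3)*(u + 6)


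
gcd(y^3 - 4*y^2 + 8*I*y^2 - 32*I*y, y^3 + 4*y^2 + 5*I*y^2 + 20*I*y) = y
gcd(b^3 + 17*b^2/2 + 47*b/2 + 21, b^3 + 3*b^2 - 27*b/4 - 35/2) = b^2 + 11*b/2 + 7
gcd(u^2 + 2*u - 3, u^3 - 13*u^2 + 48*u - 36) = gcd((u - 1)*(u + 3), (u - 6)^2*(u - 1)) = u - 1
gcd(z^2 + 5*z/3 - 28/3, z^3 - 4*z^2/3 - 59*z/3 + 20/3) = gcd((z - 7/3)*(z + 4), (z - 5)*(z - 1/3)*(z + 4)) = z + 4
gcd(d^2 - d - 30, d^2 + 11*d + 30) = d + 5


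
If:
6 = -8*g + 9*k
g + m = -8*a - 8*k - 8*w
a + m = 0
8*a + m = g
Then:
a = -36*w/287 - 24/287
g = -36*w/41 - 24/41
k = 6/41 - 32*w/41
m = 36*w/287 + 24/287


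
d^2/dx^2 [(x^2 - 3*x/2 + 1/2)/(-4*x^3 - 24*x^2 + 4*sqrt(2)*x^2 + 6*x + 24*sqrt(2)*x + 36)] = ((-(4*x - 3)*(-6*x^2 - 24*x + 4*sqrt(2)*x + 3 + 12*sqrt(2)) + 2*(3*x - sqrt(2) + 6)*(2*x^2 - 3*x + 1))*(-2*x^3 - 12*x^2 + 2*sqrt(2)*x^2 + 3*x + 12*sqrt(2)*x + 18) + (2*x^2 - 3*x + 1)*(-6*x^2 - 24*x + 4*sqrt(2)*x + 3 + 12*sqrt(2))^2 + 2*(-2*x^3 - 12*x^2 + 2*sqrt(2)*x^2 + 3*x + 12*sqrt(2)*x + 18)^2)/(2*(-2*x^3 - 12*x^2 + 2*sqrt(2)*x^2 + 3*x + 12*sqrt(2)*x + 18)^3)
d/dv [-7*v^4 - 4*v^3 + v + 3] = -28*v^3 - 12*v^2 + 1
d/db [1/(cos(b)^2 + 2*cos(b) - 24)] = 2*(cos(b) + 1)*sin(b)/(cos(b)^2 + 2*cos(b) - 24)^2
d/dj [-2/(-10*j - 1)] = -20/(10*j + 1)^2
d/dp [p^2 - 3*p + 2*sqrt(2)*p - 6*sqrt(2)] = 2*p - 3 + 2*sqrt(2)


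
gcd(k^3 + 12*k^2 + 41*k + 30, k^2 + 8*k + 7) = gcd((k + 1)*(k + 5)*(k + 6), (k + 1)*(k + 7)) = k + 1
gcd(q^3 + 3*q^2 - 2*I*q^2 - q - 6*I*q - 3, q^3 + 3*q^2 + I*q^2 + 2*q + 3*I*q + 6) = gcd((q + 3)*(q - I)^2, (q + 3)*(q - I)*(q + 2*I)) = q^2 + q*(3 - I) - 3*I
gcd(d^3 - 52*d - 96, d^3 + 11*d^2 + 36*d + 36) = d^2 + 8*d + 12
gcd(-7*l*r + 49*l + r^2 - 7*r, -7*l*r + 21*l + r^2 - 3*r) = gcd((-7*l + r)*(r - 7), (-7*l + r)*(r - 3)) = -7*l + r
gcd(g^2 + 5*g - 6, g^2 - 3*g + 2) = g - 1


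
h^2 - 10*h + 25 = (h - 5)^2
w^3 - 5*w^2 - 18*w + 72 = (w - 6)*(w - 3)*(w + 4)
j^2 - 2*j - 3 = (j - 3)*(j + 1)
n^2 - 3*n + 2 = (n - 2)*(n - 1)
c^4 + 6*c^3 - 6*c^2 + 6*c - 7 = (c - 1)*(c + 7)*(c - I)*(c + I)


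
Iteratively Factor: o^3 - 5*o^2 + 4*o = (o - 1)*(o^2 - 4*o) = (o - 4)*(o - 1)*(o)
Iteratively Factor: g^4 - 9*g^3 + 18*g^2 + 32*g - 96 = (g + 2)*(g^3 - 11*g^2 + 40*g - 48) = (g - 4)*(g + 2)*(g^2 - 7*g + 12) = (g - 4)^2*(g + 2)*(g - 3)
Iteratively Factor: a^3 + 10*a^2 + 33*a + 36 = (a + 4)*(a^2 + 6*a + 9) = (a + 3)*(a + 4)*(a + 3)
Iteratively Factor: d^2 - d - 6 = (d + 2)*(d - 3)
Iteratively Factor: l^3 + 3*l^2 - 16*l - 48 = (l + 3)*(l^2 - 16) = (l + 3)*(l + 4)*(l - 4)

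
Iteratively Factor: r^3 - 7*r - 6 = (r + 2)*(r^2 - 2*r - 3) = (r - 3)*(r + 2)*(r + 1)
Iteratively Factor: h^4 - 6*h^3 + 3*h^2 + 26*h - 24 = (h + 2)*(h^3 - 8*h^2 + 19*h - 12) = (h - 3)*(h + 2)*(h^2 - 5*h + 4) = (h - 4)*(h - 3)*(h + 2)*(h - 1)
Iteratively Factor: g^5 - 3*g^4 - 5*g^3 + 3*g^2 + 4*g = (g - 1)*(g^4 - 2*g^3 - 7*g^2 - 4*g) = g*(g - 1)*(g^3 - 2*g^2 - 7*g - 4) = g*(g - 1)*(g + 1)*(g^2 - 3*g - 4) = g*(g - 1)*(g + 1)^2*(g - 4)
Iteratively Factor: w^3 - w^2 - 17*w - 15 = (w - 5)*(w^2 + 4*w + 3) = (w - 5)*(w + 3)*(w + 1)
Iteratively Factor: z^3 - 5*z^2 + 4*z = (z - 4)*(z^2 - z) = (z - 4)*(z - 1)*(z)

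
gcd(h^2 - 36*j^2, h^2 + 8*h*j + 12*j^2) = h + 6*j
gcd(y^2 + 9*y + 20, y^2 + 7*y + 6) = 1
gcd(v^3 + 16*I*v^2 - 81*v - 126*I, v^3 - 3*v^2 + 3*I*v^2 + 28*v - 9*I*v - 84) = v + 7*I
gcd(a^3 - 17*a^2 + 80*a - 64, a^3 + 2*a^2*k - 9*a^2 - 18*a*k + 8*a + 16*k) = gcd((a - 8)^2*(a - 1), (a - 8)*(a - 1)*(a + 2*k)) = a^2 - 9*a + 8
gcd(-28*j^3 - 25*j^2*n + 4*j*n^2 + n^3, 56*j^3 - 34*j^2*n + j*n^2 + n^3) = 28*j^2 - 3*j*n - n^2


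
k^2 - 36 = (k - 6)*(k + 6)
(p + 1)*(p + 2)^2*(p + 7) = p^4 + 12*p^3 + 43*p^2 + 60*p + 28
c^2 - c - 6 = (c - 3)*(c + 2)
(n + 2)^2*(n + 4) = n^3 + 8*n^2 + 20*n + 16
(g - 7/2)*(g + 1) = g^2 - 5*g/2 - 7/2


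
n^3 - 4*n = n*(n - 2)*(n + 2)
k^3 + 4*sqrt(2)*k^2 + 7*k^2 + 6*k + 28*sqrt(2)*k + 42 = (k + 7)*(k + sqrt(2))*(k + 3*sqrt(2))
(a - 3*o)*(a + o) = a^2 - 2*a*o - 3*o^2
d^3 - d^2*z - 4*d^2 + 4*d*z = d*(d - 4)*(d - z)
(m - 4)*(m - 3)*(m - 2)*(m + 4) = m^4 - 5*m^3 - 10*m^2 + 80*m - 96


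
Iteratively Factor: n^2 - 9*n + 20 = (n - 5)*(n - 4)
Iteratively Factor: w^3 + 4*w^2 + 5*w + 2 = (w + 1)*(w^2 + 3*w + 2) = (w + 1)^2*(w + 2)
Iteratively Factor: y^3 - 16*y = (y - 4)*(y^2 + 4*y) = y*(y - 4)*(y + 4)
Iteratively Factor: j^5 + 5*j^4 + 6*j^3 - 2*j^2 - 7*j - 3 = (j + 3)*(j^4 + 2*j^3 - 2*j - 1) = (j + 1)*(j + 3)*(j^3 + j^2 - j - 1) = (j + 1)^2*(j + 3)*(j^2 - 1) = (j + 1)^3*(j + 3)*(j - 1)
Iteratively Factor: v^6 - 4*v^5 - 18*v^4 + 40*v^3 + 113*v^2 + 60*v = (v)*(v^5 - 4*v^4 - 18*v^3 + 40*v^2 + 113*v + 60) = v*(v - 5)*(v^4 + v^3 - 13*v^2 - 25*v - 12) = v*(v - 5)*(v + 1)*(v^3 - 13*v - 12) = v*(v - 5)*(v + 1)*(v + 3)*(v^2 - 3*v - 4) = v*(v - 5)*(v - 4)*(v + 1)*(v + 3)*(v + 1)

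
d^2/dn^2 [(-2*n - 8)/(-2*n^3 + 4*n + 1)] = 8*(-2*(n + 4)*(3*n^2 - 2)^2 + (-3*n^2 - 3*n*(n + 4) + 2)*(-2*n^3 + 4*n + 1))/(-2*n^3 + 4*n + 1)^3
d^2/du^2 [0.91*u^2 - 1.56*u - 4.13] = 1.82000000000000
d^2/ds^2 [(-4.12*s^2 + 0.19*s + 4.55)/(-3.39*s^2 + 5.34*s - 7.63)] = (144.798426*s^3 - 953.134434*s^2 + 523.687878*s + 440.11037)/(38.958219*s^6 - 184.103442*s^5 + 553.057821*s^4 - 981.010332*s^3 + 1244.787957*s^2 - 932.634738*s + 444.194947)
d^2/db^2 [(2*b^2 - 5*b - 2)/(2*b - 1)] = -32/(8*b^3 - 12*b^2 + 6*b - 1)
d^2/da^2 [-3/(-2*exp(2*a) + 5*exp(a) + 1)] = 3*((5 - 8*exp(a))*(-2*exp(2*a) + 5*exp(a) + 1) - 2*(4*exp(a) - 5)^2*exp(a))*exp(a)/(-2*exp(2*a) + 5*exp(a) + 1)^3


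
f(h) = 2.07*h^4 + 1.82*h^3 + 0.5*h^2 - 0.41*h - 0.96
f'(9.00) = 6486.97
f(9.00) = 14943.90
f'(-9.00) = -5603.27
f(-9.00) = 12297.72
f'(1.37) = 32.50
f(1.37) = 11.39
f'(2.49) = 163.76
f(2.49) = 108.79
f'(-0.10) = -0.46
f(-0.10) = -0.92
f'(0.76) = 7.14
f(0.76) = 0.51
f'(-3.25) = -230.23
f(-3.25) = 174.12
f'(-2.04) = -50.02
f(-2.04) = 22.36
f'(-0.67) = -1.12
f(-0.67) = -0.59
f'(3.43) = 401.38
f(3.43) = 363.47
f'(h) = 8.28*h^3 + 5.46*h^2 + 1.0*h - 0.41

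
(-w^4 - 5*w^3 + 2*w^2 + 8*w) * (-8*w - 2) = 8*w^5 + 42*w^4 - 6*w^3 - 68*w^2 - 16*w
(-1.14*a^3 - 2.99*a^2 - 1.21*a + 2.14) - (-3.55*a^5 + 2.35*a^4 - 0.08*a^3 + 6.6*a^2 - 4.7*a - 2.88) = 3.55*a^5 - 2.35*a^4 - 1.06*a^3 - 9.59*a^2 + 3.49*a + 5.02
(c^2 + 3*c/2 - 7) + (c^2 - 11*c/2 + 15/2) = 2*c^2 - 4*c + 1/2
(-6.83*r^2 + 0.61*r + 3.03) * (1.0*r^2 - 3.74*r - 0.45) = -6.83*r^4 + 26.1542*r^3 + 3.8221*r^2 - 11.6067*r - 1.3635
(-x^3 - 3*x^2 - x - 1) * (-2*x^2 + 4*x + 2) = 2*x^5 + 2*x^4 - 12*x^3 - 8*x^2 - 6*x - 2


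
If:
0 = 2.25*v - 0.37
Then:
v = 0.16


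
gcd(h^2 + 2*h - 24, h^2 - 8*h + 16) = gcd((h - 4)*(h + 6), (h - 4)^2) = h - 4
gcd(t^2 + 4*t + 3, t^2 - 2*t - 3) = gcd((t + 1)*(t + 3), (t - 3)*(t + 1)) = t + 1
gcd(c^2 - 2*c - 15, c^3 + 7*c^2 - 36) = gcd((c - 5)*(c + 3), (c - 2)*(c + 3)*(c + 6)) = c + 3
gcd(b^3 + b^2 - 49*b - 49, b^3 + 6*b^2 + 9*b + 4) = b + 1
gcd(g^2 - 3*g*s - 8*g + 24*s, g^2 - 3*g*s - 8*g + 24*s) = -g^2 + 3*g*s + 8*g - 24*s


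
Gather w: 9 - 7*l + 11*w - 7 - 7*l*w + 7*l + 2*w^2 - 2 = 2*w^2 + w*(11 - 7*l)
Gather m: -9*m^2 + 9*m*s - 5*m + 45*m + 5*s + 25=-9*m^2 + m*(9*s + 40) + 5*s + 25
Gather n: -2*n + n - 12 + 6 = -n - 6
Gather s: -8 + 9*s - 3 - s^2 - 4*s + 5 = -s^2 + 5*s - 6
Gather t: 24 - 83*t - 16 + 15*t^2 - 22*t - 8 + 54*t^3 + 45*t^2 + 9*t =54*t^3 + 60*t^2 - 96*t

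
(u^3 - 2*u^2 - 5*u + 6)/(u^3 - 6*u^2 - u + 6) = (u^2 - u - 6)/(u^2 - 5*u - 6)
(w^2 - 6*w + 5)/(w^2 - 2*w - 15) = (w - 1)/(w + 3)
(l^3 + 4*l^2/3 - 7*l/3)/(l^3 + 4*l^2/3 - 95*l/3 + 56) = l*(3*l^2 + 4*l - 7)/(3*l^3 + 4*l^2 - 95*l + 168)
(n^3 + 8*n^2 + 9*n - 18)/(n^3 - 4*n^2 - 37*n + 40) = (n^2 + 9*n + 18)/(n^2 - 3*n - 40)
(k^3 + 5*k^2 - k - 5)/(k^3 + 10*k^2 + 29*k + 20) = (k - 1)/(k + 4)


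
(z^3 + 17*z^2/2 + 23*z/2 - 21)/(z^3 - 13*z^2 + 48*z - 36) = (z^2 + 19*z/2 + 21)/(z^2 - 12*z + 36)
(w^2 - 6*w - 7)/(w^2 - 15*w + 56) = (w + 1)/(w - 8)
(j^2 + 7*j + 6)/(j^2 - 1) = (j + 6)/(j - 1)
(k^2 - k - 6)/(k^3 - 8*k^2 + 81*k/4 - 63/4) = 4*(k + 2)/(4*k^2 - 20*k + 21)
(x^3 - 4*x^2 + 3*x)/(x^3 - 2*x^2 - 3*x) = (x - 1)/(x + 1)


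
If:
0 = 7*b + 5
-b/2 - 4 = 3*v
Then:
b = -5/7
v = -17/14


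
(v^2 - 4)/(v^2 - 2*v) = (v + 2)/v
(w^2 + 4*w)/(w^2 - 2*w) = (w + 4)/(w - 2)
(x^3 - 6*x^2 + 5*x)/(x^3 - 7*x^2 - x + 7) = x*(x - 5)/(x^2 - 6*x - 7)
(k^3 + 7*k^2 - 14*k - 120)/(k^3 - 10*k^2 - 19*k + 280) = (k^2 + 2*k - 24)/(k^2 - 15*k + 56)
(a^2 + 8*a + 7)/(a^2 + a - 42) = (a + 1)/(a - 6)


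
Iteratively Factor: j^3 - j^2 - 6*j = (j + 2)*(j^2 - 3*j) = (j - 3)*(j + 2)*(j)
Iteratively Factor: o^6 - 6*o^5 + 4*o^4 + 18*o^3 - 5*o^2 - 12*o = (o - 1)*(o^5 - 5*o^4 - o^3 + 17*o^2 + 12*o) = (o - 4)*(o - 1)*(o^4 - o^3 - 5*o^2 - 3*o) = (o - 4)*(o - 1)*(o + 1)*(o^3 - 2*o^2 - 3*o) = o*(o - 4)*(o - 1)*(o + 1)*(o^2 - 2*o - 3) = o*(o - 4)*(o - 1)*(o + 1)^2*(o - 3)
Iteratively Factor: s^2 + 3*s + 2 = (s + 1)*(s + 2)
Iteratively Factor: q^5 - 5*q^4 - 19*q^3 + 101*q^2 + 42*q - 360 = (q - 5)*(q^4 - 19*q^2 + 6*q + 72) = (q - 5)*(q - 3)*(q^3 + 3*q^2 - 10*q - 24) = (q - 5)*(q - 3)*(q + 2)*(q^2 + q - 12) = (q - 5)*(q - 3)^2*(q + 2)*(q + 4)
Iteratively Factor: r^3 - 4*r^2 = (r)*(r^2 - 4*r) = r*(r - 4)*(r)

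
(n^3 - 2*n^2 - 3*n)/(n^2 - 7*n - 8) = n*(n - 3)/(n - 8)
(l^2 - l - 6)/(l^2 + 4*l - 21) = (l + 2)/(l + 7)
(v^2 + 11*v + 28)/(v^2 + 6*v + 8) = (v + 7)/(v + 2)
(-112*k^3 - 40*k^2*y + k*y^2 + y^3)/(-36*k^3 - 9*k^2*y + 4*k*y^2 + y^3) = (-28*k^2 - 3*k*y + y^2)/(-9*k^2 + y^2)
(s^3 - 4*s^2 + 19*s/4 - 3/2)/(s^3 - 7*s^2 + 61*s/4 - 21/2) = (2*s - 1)/(2*s - 7)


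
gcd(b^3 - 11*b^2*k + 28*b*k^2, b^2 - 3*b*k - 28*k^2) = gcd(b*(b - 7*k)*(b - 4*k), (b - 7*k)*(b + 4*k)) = b - 7*k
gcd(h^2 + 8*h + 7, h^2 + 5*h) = 1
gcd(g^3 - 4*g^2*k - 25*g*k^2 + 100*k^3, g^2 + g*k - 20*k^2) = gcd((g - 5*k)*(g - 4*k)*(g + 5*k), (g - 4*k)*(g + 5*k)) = g^2 + g*k - 20*k^2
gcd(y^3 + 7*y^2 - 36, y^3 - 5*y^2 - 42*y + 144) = y + 6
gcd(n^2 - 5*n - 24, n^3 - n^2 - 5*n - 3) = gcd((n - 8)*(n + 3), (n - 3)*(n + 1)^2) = 1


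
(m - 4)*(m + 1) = m^2 - 3*m - 4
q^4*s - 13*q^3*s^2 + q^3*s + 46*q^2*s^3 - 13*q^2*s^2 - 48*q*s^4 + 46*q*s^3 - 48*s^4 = (q - 8*s)*(q - 3*s)*(q - 2*s)*(q*s + s)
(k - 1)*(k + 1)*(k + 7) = k^3 + 7*k^2 - k - 7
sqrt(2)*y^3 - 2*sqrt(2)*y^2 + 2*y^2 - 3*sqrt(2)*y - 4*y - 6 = (y - 3)*(y + sqrt(2))*(sqrt(2)*y + sqrt(2))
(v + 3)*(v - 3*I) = v^2 + 3*v - 3*I*v - 9*I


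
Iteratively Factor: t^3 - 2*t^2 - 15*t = (t)*(t^2 - 2*t - 15) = t*(t - 5)*(t + 3)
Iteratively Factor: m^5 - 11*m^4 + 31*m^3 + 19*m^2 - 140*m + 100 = (m + 2)*(m^4 - 13*m^3 + 57*m^2 - 95*m + 50) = (m - 5)*(m + 2)*(m^3 - 8*m^2 + 17*m - 10) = (m - 5)*(m - 2)*(m + 2)*(m^2 - 6*m + 5) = (m - 5)^2*(m - 2)*(m + 2)*(m - 1)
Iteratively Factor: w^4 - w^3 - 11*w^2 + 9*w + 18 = (w + 3)*(w^3 - 4*w^2 + w + 6) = (w + 1)*(w + 3)*(w^2 - 5*w + 6) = (w - 3)*(w + 1)*(w + 3)*(w - 2)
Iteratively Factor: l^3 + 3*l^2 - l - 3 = (l + 3)*(l^2 - 1) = (l + 1)*(l + 3)*(l - 1)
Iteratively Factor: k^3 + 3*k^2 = (k)*(k^2 + 3*k) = k*(k + 3)*(k)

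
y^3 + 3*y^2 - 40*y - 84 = (y - 6)*(y + 2)*(y + 7)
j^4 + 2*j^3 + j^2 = j^2*(j + 1)^2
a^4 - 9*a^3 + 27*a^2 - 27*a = a*(a - 3)^3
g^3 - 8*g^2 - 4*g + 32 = (g - 8)*(g - 2)*(g + 2)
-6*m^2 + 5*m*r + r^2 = (-m + r)*(6*m + r)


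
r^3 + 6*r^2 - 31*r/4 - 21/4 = (r - 3/2)*(r + 1/2)*(r + 7)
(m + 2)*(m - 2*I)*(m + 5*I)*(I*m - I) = I*m^4 - 3*m^3 + I*m^3 - 3*m^2 + 8*I*m^2 + 6*m + 10*I*m - 20*I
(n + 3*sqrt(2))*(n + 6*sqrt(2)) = n^2 + 9*sqrt(2)*n + 36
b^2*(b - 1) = b^3 - b^2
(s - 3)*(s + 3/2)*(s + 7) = s^3 + 11*s^2/2 - 15*s - 63/2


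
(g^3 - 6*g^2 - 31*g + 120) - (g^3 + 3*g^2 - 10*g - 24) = -9*g^2 - 21*g + 144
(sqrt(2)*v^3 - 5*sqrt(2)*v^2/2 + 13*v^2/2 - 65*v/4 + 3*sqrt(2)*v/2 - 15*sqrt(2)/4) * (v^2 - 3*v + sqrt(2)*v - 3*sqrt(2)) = sqrt(2)*v^5 - 11*sqrt(2)*v^4/2 + 17*v^4/2 - 187*v^3/4 + 31*sqrt(2)*v^3/2 - 44*sqrt(2)*v^2 + 267*v^2/4 - 33*v/2 + 60*sqrt(2)*v + 45/2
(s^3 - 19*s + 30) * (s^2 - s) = s^5 - s^4 - 19*s^3 + 49*s^2 - 30*s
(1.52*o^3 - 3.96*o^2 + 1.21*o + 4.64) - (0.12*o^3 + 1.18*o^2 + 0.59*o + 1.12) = 1.4*o^3 - 5.14*o^2 + 0.62*o + 3.52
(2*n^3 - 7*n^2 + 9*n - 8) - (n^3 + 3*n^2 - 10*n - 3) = n^3 - 10*n^2 + 19*n - 5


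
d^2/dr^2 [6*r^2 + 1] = 12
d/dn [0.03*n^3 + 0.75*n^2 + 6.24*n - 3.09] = 0.09*n^2 + 1.5*n + 6.24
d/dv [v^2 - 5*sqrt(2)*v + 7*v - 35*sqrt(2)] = 2*v - 5*sqrt(2) + 7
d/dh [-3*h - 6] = -3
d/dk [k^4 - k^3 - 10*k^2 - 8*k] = 4*k^3 - 3*k^2 - 20*k - 8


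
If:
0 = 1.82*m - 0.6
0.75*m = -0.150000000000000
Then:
No Solution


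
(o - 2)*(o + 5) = o^2 + 3*o - 10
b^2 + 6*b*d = b*(b + 6*d)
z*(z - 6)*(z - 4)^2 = z^4 - 14*z^3 + 64*z^2 - 96*z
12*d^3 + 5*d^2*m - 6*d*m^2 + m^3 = (-4*d + m)*(-3*d + m)*(d + m)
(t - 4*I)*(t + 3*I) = t^2 - I*t + 12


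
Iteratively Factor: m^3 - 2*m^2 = (m)*(m^2 - 2*m) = m^2*(m - 2)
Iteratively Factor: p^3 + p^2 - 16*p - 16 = (p - 4)*(p^2 + 5*p + 4) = (p - 4)*(p + 4)*(p + 1)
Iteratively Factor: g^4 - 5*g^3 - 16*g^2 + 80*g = (g + 4)*(g^3 - 9*g^2 + 20*g) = g*(g + 4)*(g^2 - 9*g + 20) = g*(g - 5)*(g + 4)*(g - 4)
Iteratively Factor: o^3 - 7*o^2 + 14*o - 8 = (o - 1)*(o^2 - 6*o + 8) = (o - 4)*(o - 1)*(o - 2)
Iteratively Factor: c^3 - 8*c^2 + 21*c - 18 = (c - 3)*(c^2 - 5*c + 6) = (c - 3)^2*(c - 2)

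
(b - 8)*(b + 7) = b^2 - b - 56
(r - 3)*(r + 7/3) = r^2 - 2*r/3 - 7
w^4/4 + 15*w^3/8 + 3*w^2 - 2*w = w*(w/4 + 1)*(w - 1/2)*(w + 4)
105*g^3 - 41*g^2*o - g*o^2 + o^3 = (-5*g + o)*(-3*g + o)*(7*g + o)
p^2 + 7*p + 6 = (p + 1)*(p + 6)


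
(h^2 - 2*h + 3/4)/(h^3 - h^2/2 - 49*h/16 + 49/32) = 8*(2*h - 3)/(16*h^2 - 49)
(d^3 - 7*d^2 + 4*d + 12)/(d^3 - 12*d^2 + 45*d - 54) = (d^2 - d - 2)/(d^2 - 6*d + 9)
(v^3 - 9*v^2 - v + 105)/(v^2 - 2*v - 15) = v - 7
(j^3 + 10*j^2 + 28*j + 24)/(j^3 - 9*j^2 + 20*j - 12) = (j^3 + 10*j^2 + 28*j + 24)/(j^3 - 9*j^2 + 20*j - 12)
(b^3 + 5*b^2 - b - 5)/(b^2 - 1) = b + 5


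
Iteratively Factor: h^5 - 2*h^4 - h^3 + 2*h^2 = (h + 1)*(h^4 - 3*h^3 + 2*h^2) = (h - 1)*(h + 1)*(h^3 - 2*h^2) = (h - 2)*(h - 1)*(h + 1)*(h^2) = h*(h - 2)*(h - 1)*(h + 1)*(h)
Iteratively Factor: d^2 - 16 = (d + 4)*(d - 4)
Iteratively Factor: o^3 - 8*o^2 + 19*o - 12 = (o - 1)*(o^2 - 7*o + 12) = (o - 3)*(o - 1)*(o - 4)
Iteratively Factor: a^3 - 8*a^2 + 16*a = (a - 4)*(a^2 - 4*a) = a*(a - 4)*(a - 4)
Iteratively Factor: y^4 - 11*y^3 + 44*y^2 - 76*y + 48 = (y - 4)*(y^3 - 7*y^2 + 16*y - 12) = (y - 4)*(y - 2)*(y^2 - 5*y + 6) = (y - 4)*(y - 2)^2*(y - 3)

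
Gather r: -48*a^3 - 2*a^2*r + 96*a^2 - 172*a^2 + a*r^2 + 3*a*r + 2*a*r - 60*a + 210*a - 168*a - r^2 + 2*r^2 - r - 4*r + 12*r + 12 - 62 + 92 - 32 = -48*a^3 - 76*a^2 - 18*a + r^2*(a + 1) + r*(-2*a^2 + 5*a + 7) + 10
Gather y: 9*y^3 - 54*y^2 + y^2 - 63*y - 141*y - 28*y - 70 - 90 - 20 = 9*y^3 - 53*y^2 - 232*y - 180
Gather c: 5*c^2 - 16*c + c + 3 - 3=5*c^2 - 15*c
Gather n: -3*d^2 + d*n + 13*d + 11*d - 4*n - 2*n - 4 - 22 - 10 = -3*d^2 + 24*d + n*(d - 6) - 36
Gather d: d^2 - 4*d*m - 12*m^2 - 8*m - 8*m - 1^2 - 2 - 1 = d^2 - 4*d*m - 12*m^2 - 16*m - 4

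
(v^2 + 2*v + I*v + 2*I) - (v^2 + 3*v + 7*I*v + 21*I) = -v - 6*I*v - 19*I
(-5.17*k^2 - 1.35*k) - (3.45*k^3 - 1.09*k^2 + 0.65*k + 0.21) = -3.45*k^3 - 4.08*k^2 - 2.0*k - 0.21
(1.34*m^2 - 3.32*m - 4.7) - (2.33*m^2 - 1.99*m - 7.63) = -0.99*m^2 - 1.33*m + 2.93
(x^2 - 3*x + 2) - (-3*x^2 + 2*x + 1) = 4*x^2 - 5*x + 1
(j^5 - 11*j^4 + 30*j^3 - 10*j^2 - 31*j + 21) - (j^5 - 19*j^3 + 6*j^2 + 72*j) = -11*j^4 + 49*j^3 - 16*j^2 - 103*j + 21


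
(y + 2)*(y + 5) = y^2 + 7*y + 10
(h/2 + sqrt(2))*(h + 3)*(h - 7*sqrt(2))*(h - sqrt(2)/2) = h^4/2 - 11*sqrt(2)*h^3/4 + 3*h^3/2 - 33*sqrt(2)*h^2/4 - 23*h^2/2 - 69*h/2 + 7*sqrt(2)*h + 21*sqrt(2)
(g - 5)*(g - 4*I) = g^2 - 5*g - 4*I*g + 20*I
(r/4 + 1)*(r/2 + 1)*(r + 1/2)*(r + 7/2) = r^4/8 + 5*r^3/4 + 135*r^2/32 + 85*r/16 + 7/4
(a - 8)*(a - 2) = a^2 - 10*a + 16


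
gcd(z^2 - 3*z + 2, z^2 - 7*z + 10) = z - 2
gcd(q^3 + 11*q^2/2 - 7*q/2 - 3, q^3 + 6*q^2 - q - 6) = q^2 + 5*q - 6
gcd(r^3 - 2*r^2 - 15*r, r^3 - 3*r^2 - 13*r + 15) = r^2 - 2*r - 15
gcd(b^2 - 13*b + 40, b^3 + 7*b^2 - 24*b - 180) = b - 5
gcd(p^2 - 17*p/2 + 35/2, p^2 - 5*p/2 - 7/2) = p - 7/2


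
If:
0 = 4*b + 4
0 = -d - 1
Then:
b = -1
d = -1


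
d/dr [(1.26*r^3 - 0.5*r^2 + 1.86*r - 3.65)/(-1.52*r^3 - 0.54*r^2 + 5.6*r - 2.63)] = (-1.4404*r^4 + 19.7664*r^3 - 28.381*r^2 - 1.312*r + 15.5482)/(2.3104*r^6 + 1.6416*r^5 - 16.7324*r^4 + 1.9472*r^3 + 34.2004*r^2 - 29.456*r + 6.9169)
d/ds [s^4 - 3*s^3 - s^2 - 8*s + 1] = 4*s^3 - 9*s^2 - 2*s - 8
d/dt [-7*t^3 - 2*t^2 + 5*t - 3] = -21*t^2 - 4*t + 5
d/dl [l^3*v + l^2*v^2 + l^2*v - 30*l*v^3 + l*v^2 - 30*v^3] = v*(3*l^2 + 2*l*v + 2*l - 30*v^2 + v)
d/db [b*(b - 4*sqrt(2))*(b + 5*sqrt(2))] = 3*b^2 + 2*sqrt(2)*b - 40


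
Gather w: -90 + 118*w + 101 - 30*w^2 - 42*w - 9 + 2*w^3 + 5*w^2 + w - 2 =2*w^3 - 25*w^2 + 77*w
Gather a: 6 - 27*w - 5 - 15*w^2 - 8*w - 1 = -15*w^2 - 35*w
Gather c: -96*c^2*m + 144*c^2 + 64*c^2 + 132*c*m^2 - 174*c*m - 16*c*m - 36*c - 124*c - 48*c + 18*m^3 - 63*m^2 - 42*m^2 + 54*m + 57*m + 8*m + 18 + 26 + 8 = c^2*(208 - 96*m) + c*(132*m^2 - 190*m - 208) + 18*m^3 - 105*m^2 + 119*m + 52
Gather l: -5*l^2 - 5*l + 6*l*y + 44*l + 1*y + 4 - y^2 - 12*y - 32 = -5*l^2 + l*(6*y + 39) - y^2 - 11*y - 28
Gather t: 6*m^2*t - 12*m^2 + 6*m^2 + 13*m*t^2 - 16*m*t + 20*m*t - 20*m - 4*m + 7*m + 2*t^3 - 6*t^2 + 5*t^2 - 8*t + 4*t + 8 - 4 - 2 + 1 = -6*m^2 - 17*m + 2*t^3 + t^2*(13*m - 1) + t*(6*m^2 + 4*m - 4) + 3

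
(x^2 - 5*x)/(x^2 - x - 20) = x/(x + 4)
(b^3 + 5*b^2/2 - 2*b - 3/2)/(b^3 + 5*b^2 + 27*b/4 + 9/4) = 2*(b - 1)/(2*b + 3)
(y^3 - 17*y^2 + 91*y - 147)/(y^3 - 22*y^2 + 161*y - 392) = (y - 3)/(y - 8)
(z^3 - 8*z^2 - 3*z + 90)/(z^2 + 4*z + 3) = (z^2 - 11*z + 30)/(z + 1)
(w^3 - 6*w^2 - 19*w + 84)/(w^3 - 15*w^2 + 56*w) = (w^2 + w - 12)/(w*(w - 8))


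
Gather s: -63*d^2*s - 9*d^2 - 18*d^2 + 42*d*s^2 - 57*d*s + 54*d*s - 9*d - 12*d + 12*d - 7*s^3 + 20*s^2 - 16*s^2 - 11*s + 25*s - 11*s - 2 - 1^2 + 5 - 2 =-27*d^2 - 9*d - 7*s^3 + s^2*(42*d + 4) + s*(-63*d^2 - 3*d + 3)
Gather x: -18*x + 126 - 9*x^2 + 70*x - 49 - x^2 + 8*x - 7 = -10*x^2 + 60*x + 70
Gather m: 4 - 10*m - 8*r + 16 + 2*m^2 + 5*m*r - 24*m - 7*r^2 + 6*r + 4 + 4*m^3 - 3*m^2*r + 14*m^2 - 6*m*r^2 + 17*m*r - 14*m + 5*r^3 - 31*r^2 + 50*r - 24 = 4*m^3 + m^2*(16 - 3*r) + m*(-6*r^2 + 22*r - 48) + 5*r^3 - 38*r^2 + 48*r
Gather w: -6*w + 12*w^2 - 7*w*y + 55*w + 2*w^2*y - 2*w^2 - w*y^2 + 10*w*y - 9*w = w^2*(2*y + 10) + w*(-y^2 + 3*y + 40)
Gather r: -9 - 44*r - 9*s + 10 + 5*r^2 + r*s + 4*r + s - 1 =5*r^2 + r*(s - 40) - 8*s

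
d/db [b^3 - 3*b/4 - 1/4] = 3*b^2 - 3/4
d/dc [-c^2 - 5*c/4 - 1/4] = -2*c - 5/4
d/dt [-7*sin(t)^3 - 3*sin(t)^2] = -3*(7*sin(t) + 2)*sin(t)*cos(t)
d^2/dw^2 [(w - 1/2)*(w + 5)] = 2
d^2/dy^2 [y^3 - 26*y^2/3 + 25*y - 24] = 6*y - 52/3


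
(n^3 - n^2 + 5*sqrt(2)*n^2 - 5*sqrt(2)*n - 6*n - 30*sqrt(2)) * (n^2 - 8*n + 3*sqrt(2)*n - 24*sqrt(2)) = n^5 - 9*n^4 + 8*sqrt(2)*n^4 - 72*sqrt(2)*n^3 + 32*n^3 - 222*n^2 + 16*sqrt(2)*n^2 + 60*n + 384*sqrt(2)*n + 1440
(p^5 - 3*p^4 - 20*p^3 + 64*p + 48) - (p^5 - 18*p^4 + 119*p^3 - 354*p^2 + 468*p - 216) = 15*p^4 - 139*p^3 + 354*p^2 - 404*p + 264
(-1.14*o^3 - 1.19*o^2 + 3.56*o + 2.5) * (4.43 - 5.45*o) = 6.213*o^4 + 1.4353*o^3 - 24.6737*o^2 + 2.1458*o + 11.075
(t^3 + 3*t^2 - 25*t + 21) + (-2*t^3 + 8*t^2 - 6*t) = -t^3 + 11*t^2 - 31*t + 21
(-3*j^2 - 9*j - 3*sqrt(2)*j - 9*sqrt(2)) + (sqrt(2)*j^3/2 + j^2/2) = sqrt(2)*j^3/2 - 5*j^2/2 - 9*j - 3*sqrt(2)*j - 9*sqrt(2)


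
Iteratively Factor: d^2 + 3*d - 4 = (d - 1)*(d + 4)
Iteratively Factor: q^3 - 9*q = (q)*(q^2 - 9) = q*(q + 3)*(q - 3)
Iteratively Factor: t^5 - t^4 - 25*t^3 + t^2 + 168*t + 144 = (t - 4)*(t^4 + 3*t^3 - 13*t^2 - 51*t - 36) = (t - 4)^2*(t^3 + 7*t^2 + 15*t + 9) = (t - 4)^2*(t + 3)*(t^2 + 4*t + 3) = (t - 4)^2*(t + 3)^2*(t + 1)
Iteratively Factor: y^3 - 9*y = (y - 3)*(y^2 + 3*y) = (y - 3)*(y + 3)*(y)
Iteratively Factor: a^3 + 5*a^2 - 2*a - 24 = (a + 4)*(a^2 + a - 6) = (a + 3)*(a + 4)*(a - 2)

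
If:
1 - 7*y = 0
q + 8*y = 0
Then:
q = -8/7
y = 1/7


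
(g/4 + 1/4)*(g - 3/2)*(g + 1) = g^3/4 + g^2/8 - g/2 - 3/8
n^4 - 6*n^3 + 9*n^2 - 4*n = n*(n - 4)*(n - 1)^2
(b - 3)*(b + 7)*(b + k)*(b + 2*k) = b^4 + 3*b^3*k + 4*b^3 + 2*b^2*k^2 + 12*b^2*k - 21*b^2 + 8*b*k^2 - 63*b*k - 42*k^2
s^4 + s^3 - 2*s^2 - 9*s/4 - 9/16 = (s - 3/2)*(s + 1/2)^2*(s + 3/2)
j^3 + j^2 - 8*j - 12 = (j - 3)*(j + 2)^2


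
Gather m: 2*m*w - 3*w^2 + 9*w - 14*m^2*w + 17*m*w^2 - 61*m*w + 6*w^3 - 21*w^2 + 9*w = -14*m^2*w + m*(17*w^2 - 59*w) + 6*w^3 - 24*w^2 + 18*w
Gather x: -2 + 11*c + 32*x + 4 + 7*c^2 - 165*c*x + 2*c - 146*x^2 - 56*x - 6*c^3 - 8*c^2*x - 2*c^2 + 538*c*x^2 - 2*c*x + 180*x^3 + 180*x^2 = -6*c^3 + 5*c^2 + 13*c + 180*x^3 + x^2*(538*c + 34) + x*(-8*c^2 - 167*c - 24) + 2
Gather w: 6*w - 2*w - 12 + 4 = 4*w - 8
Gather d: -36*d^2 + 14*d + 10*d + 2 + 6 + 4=-36*d^2 + 24*d + 12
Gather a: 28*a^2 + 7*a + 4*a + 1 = 28*a^2 + 11*a + 1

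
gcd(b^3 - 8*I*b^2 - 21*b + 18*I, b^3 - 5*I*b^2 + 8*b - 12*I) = 1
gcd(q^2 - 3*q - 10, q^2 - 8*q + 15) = q - 5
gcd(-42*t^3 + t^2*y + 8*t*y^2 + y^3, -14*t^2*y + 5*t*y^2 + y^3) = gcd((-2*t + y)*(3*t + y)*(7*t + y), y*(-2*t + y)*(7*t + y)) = -14*t^2 + 5*t*y + y^2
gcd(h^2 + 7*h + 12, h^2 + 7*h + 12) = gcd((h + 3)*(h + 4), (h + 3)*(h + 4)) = h^2 + 7*h + 12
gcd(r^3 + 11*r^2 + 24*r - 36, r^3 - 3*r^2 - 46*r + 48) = r^2 + 5*r - 6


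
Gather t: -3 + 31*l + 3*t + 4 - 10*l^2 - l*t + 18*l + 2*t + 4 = -10*l^2 + 49*l + t*(5 - l) + 5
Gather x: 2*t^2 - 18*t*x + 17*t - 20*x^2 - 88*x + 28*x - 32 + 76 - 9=2*t^2 + 17*t - 20*x^2 + x*(-18*t - 60) + 35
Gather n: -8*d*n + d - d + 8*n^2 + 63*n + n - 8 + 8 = 8*n^2 + n*(64 - 8*d)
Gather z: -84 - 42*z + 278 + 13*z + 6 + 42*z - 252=13*z - 52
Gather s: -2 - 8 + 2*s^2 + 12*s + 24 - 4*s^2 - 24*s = -2*s^2 - 12*s + 14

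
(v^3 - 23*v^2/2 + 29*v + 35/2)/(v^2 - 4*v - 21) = (2*v^2 - 9*v - 5)/(2*(v + 3))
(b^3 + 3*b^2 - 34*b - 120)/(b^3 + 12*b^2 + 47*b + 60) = (b - 6)/(b + 3)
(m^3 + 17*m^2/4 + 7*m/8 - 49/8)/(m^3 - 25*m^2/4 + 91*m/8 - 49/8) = (8*m^2 + 42*m + 49)/(8*m^2 - 42*m + 49)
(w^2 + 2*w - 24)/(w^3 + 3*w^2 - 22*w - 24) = 1/(w + 1)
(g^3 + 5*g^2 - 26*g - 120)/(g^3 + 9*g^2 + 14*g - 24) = (g - 5)/(g - 1)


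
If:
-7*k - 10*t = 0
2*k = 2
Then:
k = 1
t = -7/10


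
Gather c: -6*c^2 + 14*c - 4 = -6*c^2 + 14*c - 4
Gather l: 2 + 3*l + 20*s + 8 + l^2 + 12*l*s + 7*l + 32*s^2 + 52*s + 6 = l^2 + l*(12*s + 10) + 32*s^2 + 72*s + 16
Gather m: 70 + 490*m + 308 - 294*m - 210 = 196*m + 168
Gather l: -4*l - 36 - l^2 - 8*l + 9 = -l^2 - 12*l - 27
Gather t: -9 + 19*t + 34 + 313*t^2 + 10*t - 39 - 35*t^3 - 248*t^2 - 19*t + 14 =-35*t^3 + 65*t^2 + 10*t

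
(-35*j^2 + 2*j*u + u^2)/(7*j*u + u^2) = (-5*j + u)/u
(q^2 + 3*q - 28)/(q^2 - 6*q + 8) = (q + 7)/(q - 2)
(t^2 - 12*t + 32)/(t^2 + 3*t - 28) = (t - 8)/(t + 7)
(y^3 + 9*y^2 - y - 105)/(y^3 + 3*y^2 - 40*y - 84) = (y^2 + 2*y - 15)/(y^2 - 4*y - 12)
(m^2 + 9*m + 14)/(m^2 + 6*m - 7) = (m + 2)/(m - 1)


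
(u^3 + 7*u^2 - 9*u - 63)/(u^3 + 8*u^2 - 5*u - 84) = (u + 3)/(u + 4)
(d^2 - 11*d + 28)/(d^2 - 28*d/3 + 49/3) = 3*(d - 4)/(3*d - 7)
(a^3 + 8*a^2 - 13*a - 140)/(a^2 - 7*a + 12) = (a^2 + 12*a + 35)/(a - 3)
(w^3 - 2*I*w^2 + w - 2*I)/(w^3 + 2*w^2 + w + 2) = (w - 2*I)/(w + 2)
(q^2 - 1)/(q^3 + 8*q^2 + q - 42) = (q^2 - 1)/(q^3 + 8*q^2 + q - 42)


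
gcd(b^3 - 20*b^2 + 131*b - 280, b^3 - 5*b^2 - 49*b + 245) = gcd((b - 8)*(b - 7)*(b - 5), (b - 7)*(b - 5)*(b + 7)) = b^2 - 12*b + 35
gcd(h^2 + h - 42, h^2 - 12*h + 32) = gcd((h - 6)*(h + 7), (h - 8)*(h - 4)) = 1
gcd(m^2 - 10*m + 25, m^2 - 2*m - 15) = m - 5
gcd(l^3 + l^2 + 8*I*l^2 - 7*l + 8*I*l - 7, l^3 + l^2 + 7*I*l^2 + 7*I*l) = l^2 + l*(1 + 7*I) + 7*I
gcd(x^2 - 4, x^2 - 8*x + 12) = x - 2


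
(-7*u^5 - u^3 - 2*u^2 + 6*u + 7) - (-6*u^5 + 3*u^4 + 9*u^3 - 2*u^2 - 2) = -u^5 - 3*u^4 - 10*u^3 + 6*u + 9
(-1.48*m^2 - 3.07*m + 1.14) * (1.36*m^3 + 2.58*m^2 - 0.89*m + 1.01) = -2.0128*m^5 - 7.9936*m^4 - 5.053*m^3 + 4.1787*m^2 - 4.1153*m + 1.1514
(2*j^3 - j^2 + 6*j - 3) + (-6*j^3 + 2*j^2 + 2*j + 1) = -4*j^3 + j^2 + 8*j - 2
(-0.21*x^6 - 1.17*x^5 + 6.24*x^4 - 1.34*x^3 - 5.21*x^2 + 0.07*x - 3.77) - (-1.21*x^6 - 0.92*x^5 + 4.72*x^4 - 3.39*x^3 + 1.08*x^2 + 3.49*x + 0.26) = 1.0*x^6 - 0.25*x^5 + 1.52*x^4 + 2.05*x^3 - 6.29*x^2 - 3.42*x - 4.03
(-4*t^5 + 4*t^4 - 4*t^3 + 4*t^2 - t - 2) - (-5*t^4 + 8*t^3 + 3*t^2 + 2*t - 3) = -4*t^5 + 9*t^4 - 12*t^3 + t^2 - 3*t + 1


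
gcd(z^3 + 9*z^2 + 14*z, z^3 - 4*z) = z^2 + 2*z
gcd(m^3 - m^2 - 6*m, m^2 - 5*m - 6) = 1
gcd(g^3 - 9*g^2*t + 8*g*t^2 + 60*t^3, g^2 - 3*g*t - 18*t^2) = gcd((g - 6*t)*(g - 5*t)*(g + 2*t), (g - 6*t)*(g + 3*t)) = -g + 6*t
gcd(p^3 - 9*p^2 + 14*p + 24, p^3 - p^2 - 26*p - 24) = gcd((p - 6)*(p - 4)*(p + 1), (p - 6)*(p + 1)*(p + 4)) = p^2 - 5*p - 6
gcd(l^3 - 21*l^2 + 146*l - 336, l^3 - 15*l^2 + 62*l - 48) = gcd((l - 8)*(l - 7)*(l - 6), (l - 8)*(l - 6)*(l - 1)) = l^2 - 14*l + 48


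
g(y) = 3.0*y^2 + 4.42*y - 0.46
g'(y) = 6.0*y + 4.42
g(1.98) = 20.05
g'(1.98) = 16.30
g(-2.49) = 7.13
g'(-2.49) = -10.52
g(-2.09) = 3.41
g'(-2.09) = -8.12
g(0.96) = 6.55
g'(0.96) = 10.18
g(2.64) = 32.12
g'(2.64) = 20.26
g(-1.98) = 2.55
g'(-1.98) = -7.46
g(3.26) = 45.83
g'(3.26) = 23.98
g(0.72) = 4.28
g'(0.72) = 8.74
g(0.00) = -0.46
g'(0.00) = 4.42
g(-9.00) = 202.76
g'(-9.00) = -49.58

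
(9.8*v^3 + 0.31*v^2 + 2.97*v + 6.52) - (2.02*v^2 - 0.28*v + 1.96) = 9.8*v^3 - 1.71*v^2 + 3.25*v + 4.56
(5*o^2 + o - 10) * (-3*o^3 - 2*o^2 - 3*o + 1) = -15*o^5 - 13*o^4 + 13*o^3 + 22*o^2 + 31*o - 10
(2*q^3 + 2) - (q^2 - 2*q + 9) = 2*q^3 - q^2 + 2*q - 7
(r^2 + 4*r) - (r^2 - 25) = 4*r + 25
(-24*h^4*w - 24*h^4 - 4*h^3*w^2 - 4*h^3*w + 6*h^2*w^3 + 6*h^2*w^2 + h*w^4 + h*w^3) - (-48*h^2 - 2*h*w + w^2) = -24*h^4*w - 24*h^4 - 4*h^3*w^2 - 4*h^3*w + 6*h^2*w^3 + 6*h^2*w^2 + 48*h^2 + h*w^4 + h*w^3 + 2*h*w - w^2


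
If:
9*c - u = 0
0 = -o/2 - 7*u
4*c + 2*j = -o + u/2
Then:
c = u/9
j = 253*u/36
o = -14*u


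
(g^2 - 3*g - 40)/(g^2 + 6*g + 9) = (g^2 - 3*g - 40)/(g^2 + 6*g + 9)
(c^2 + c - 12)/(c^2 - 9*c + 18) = (c + 4)/(c - 6)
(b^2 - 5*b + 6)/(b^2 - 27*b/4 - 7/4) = 4*(-b^2 + 5*b - 6)/(-4*b^2 + 27*b + 7)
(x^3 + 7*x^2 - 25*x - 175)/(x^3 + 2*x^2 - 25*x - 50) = (x + 7)/(x + 2)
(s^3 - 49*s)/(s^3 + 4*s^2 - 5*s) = (s^2 - 49)/(s^2 + 4*s - 5)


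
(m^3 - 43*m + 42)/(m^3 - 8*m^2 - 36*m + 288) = (m^2 + 6*m - 7)/(m^2 - 2*m - 48)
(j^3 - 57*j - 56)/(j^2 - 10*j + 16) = (j^2 + 8*j + 7)/(j - 2)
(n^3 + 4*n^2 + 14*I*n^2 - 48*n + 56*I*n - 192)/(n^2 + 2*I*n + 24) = (n^2 + n*(4 + 8*I) + 32*I)/(n - 4*I)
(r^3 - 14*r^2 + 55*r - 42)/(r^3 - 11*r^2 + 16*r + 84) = (r - 1)/(r + 2)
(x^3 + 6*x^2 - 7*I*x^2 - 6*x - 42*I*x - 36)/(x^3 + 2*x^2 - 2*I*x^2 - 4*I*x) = (x^3 + x^2*(6 - 7*I) - 6*x*(1 + 7*I) - 36)/(x*(x^2 + 2*x*(1 - I) - 4*I))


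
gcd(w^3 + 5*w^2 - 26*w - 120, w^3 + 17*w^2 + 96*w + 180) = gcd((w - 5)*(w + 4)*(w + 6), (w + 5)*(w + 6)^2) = w + 6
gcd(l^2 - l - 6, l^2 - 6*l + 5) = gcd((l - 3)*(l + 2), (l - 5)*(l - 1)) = 1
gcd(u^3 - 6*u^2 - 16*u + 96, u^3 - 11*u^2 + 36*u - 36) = u - 6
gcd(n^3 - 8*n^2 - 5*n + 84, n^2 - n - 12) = n^2 - n - 12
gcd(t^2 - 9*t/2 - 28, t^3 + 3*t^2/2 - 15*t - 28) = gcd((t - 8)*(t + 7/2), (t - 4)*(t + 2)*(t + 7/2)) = t + 7/2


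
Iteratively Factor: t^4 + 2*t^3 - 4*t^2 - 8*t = (t - 2)*(t^3 + 4*t^2 + 4*t) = (t - 2)*(t + 2)*(t^2 + 2*t) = t*(t - 2)*(t + 2)*(t + 2)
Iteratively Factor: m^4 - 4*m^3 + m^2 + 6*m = (m)*(m^3 - 4*m^2 + m + 6) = m*(m - 2)*(m^2 - 2*m - 3) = m*(m - 2)*(m + 1)*(m - 3)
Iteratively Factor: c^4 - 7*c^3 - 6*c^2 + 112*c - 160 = (c - 2)*(c^3 - 5*c^2 - 16*c + 80) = (c - 4)*(c - 2)*(c^2 - c - 20) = (c - 5)*(c - 4)*(c - 2)*(c + 4)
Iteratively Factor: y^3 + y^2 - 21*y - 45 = (y + 3)*(y^2 - 2*y - 15) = (y - 5)*(y + 3)*(y + 3)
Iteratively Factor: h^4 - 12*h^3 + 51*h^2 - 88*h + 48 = (h - 4)*(h^3 - 8*h^2 + 19*h - 12) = (h - 4)*(h - 1)*(h^2 - 7*h + 12) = (h - 4)^2*(h - 1)*(h - 3)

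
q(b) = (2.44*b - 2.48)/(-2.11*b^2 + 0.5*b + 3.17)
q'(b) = (2.44*b - 2.48)*(4.22*b - 0.5)/(-2.11*b^2 + 0.5*b + 3.17)^2 + 2.44/(-2.11*b^2 + 0.5*b + 3.17) = (5.1484*b^2 - 10.4656*b + 8.9748)/(4.4521*b^4 - 2.11*b^3 - 13.1274*b^2 + 3.17*b + 10.0489)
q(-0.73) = -2.54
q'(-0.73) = 6.85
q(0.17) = -0.65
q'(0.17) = 0.72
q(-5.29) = 0.26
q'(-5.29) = 0.06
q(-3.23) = 0.51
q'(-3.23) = 0.23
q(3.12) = -0.32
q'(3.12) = 0.11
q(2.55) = -0.40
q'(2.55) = 0.18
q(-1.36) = 4.10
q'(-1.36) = 16.40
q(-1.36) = 4.10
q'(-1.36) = 16.40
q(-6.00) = 0.23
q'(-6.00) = 0.04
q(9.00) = -0.12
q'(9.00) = 0.01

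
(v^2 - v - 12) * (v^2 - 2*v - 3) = v^4 - 3*v^3 - 13*v^2 + 27*v + 36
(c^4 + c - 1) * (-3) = -3*c^4 - 3*c + 3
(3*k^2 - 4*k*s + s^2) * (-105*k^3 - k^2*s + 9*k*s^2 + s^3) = -315*k^5 + 417*k^4*s - 74*k^3*s^2 - 34*k^2*s^3 + 5*k*s^4 + s^5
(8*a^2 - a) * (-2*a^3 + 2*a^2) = -16*a^5 + 18*a^4 - 2*a^3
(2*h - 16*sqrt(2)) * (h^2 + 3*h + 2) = 2*h^3 - 16*sqrt(2)*h^2 + 6*h^2 - 48*sqrt(2)*h + 4*h - 32*sqrt(2)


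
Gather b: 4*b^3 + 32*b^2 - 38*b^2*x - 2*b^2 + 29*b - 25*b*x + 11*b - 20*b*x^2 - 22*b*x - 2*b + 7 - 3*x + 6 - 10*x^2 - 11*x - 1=4*b^3 + b^2*(30 - 38*x) + b*(-20*x^2 - 47*x + 38) - 10*x^2 - 14*x + 12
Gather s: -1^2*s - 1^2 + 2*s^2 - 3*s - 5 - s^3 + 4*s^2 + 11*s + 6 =-s^3 + 6*s^2 + 7*s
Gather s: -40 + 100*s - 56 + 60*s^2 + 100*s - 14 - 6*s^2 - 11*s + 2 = 54*s^2 + 189*s - 108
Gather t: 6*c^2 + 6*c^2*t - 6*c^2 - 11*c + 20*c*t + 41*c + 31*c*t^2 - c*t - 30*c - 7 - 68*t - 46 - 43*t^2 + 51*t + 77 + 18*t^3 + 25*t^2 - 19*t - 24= 18*t^3 + t^2*(31*c - 18) + t*(6*c^2 + 19*c - 36)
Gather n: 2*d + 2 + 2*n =2*d + 2*n + 2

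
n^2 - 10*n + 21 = (n - 7)*(n - 3)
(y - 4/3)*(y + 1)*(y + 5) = y^3 + 14*y^2/3 - 3*y - 20/3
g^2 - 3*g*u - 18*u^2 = (g - 6*u)*(g + 3*u)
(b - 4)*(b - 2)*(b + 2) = b^3 - 4*b^2 - 4*b + 16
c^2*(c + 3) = c^3 + 3*c^2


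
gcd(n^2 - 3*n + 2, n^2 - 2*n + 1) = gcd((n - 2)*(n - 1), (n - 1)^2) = n - 1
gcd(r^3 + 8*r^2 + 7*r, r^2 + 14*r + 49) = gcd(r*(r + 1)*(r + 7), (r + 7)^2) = r + 7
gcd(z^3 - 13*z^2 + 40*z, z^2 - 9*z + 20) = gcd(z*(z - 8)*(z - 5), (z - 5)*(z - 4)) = z - 5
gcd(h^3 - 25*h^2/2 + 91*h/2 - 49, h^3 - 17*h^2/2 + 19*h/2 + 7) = h^2 - 9*h + 14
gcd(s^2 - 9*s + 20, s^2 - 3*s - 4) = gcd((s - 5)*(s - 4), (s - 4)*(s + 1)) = s - 4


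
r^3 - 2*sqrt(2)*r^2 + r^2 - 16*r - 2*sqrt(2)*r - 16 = (r + 1)*(r - 4*sqrt(2))*(r + 2*sqrt(2))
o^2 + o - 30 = (o - 5)*(o + 6)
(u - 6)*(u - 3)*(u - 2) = u^3 - 11*u^2 + 36*u - 36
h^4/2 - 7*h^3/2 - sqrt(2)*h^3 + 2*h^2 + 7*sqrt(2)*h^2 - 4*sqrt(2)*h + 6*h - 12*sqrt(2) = (h/2 + 1/2)*(h - 6)*(h - 2)*(h - 2*sqrt(2))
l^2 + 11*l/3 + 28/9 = (l + 4/3)*(l + 7/3)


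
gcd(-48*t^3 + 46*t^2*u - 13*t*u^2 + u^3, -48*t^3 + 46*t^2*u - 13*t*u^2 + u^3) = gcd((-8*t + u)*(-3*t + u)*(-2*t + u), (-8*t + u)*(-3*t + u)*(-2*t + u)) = 48*t^3 - 46*t^2*u + 13*t*u^2 - u^3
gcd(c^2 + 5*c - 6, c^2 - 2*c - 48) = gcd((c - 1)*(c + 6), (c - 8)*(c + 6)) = c + 6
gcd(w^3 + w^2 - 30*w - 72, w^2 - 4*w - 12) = w - 6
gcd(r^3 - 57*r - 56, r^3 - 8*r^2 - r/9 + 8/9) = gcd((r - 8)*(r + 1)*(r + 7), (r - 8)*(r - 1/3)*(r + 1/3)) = r - 8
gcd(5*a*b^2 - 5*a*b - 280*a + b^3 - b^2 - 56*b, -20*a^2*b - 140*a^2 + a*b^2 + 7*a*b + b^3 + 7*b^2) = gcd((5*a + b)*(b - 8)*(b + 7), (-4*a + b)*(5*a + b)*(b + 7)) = 5*a*b + 35*a + b^2 + 7*b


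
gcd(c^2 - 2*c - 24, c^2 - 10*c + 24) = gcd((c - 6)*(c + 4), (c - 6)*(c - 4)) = c - 6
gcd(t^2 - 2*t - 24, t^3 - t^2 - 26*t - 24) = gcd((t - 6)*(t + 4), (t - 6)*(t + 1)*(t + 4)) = t^2 - 2*t - 24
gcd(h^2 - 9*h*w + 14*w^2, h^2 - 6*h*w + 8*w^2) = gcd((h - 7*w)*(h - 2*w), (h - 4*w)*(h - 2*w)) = -h + 2*w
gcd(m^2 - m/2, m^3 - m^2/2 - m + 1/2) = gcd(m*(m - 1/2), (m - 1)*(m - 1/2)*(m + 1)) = m - 1/2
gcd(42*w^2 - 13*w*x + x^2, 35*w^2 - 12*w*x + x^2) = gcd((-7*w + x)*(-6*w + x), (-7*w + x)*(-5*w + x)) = -7*w + x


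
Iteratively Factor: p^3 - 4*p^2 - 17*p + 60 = (p + 4)*(p^2 - 8*p + 15) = (p - 5)*(p + 4)*(p - 3)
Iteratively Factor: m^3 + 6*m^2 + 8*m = (m + 4)*(m^2 + 2*m) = m*(m + 4)*(m + 2)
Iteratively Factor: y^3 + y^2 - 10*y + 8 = (y + 4)*(y^2 - 3*y + 2) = (y - 1)*(y + 4)*(y - 2)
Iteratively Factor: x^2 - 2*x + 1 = (x - 1)*(x - 1)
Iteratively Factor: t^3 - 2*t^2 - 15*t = (t + 3)*(t^2 - 5*t) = t*(t + 3)*(t - 5)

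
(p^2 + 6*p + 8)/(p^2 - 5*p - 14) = (p + 4)/(p - 7)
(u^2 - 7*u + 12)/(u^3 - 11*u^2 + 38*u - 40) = (u - 3)/(u^2 - 7*u + 10)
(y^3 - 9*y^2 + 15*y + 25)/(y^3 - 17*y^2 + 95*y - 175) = (y + 1)/(y - 7)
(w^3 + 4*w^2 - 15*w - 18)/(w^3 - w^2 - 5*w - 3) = (w + 6)/(w + 1)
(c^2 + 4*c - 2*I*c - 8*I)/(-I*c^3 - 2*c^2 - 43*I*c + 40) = (I*c^2 + c*(2 + 4*I) + 8)/(c^3 - 2*I*c^2 + 43*c + 40*I)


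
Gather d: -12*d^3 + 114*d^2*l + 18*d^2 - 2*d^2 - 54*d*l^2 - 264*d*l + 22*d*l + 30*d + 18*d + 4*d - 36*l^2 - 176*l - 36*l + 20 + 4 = -12*d^3 + d^2*(114*l + 16) + d*(-54*l^2 - 242*l + 52) - 36*l^2 - 212*l + 24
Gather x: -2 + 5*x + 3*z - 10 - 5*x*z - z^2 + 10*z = x*(5 - 5*z) - z^2 + 13*z - 12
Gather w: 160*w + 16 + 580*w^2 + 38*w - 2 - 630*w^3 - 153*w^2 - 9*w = -630*w^3 + 427*w^2 + 189*w + 14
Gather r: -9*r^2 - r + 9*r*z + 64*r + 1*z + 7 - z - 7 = -9*r^2 + r*(9*z + 63)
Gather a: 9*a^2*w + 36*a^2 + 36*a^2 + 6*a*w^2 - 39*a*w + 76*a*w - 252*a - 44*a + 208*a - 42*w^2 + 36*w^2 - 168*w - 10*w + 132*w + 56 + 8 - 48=a^2*(9*w + 72) + a*(6*w^2 + 37*w - 88) - 6*w^2 - 46*w + 16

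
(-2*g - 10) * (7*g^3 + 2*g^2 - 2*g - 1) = -14*g^4 - 74*g^3 - 16*g^2 + 22*g + 10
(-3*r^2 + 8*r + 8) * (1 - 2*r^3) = 6*r^5 - 16*r^4 - 16*r^3 - 3*r^2 + 8*r + 8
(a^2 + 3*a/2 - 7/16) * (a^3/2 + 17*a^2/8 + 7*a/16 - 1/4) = a^5/2 + 23*a^4/8 + 109*a^3/32 - 67*a^2/128 - 145*a/256 + 7/64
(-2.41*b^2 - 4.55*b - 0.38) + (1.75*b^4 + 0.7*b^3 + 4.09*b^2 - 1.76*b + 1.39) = 1.75*b^4 + 0.7*b^3 + 1.68*b^2 - 6.31*b + 1.01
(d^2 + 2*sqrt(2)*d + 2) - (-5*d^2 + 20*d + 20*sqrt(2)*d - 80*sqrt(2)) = 6*d^2 - 18*sqrt(2)*d - 20*d + 2 + 80*sqrt(2)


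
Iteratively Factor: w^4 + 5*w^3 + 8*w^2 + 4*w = (w + 1)*(w^3 + 4*w^2 + 4*w) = (w + 1)*(w + 2)*(w^2 + 2*w) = w*(w + 1)*(w + 2)*(w + 2)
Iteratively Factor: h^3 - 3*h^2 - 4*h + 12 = (h - 2)*(h^2 - h - 6) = (h - 2)*(h + 2)*(h - 3)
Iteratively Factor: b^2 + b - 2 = (b - 1)*(b + 2)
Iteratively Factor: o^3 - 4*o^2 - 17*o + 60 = (o - 3)*(o^2 - o - 20) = (o - 3)*(o + 4)*(o - 5)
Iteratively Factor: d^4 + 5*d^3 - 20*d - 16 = (d - 2)*(d^3 + 7*d^2 + 14*d + 8) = (d - 2)*(d + 4)*(d^2 + 3*d + 2) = (d - 2)*(d + 1)*(d + 4)*(d + 2)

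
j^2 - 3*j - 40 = (j - 8)*(j + 5)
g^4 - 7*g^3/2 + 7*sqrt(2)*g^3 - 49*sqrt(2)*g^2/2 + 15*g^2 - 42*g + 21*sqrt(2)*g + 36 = (g - 2)*(g - 3/2)*(g + sqrt(2))*(g + 6*sqrt(2))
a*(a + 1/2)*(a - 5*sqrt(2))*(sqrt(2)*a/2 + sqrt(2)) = sqrt(2)*a^4/2 - 5*a^3 + 5*sqrt(2)*a^3/4 - 25*a^2/2 + sqrt(2)*a^2/2 - 5*a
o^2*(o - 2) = o^3 - 2*o^2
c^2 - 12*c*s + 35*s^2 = (c - 7*s)*(c - 5*s)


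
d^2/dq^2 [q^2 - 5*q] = 2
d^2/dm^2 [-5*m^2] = -10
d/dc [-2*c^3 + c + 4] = 1 - 6*c^2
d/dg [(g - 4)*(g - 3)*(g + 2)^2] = 4*g^3 - 9*g^2 - 24*g + 20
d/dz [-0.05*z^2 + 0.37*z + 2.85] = 0.37 - 0.1*z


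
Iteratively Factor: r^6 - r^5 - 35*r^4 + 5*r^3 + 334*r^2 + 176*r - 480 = (r - 5)*(r^5 + 4*r^4 - 15*r^3 - 70*r^2 - 16*r + 96) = (r - 5)*(r - 4)*(r^4 + 8*r^3 + 17*r^2 - 2*r - 24) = (r - 5)*(r - 4)*(r - 1)*(r^3 + 9*r^2 + 26*r + 24) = (r - 5)*(r - 4)*(r - 1)*(r + 4)*(r^2 + 5*r + 6) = (r - 5)*(r - 4)*(r - 1)*(r + 2)*(r + 4)*(r + 3)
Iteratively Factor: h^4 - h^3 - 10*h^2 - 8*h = (h)*(h^3 - h^2 - 10*h - 8) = h*(h - 4)*(h^2 + 3*h + 2) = h*(h - 4)*(h + 2)*(h + 1)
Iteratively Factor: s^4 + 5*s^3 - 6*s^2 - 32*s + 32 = (s - 2)*(s^3 + 7*s^2 + 8*s - 16) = (s - 2)*(s + 4)*(s^2 + 3*s - 4) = (s - 2)*(s + 4)^2*(s - 1)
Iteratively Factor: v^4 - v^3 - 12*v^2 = (v)*(v^3 - v^2 - 12*v) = v^2*(v^2 - v - 12) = v^2*(v - 4)*(v + 3)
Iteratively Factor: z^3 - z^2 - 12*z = (z - 4)*(z^2 + 3*z) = z*(z - 4)*(z + 3)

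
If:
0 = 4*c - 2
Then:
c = 1/2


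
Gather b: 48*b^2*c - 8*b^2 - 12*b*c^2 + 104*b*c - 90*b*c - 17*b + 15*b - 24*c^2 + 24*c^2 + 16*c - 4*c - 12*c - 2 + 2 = b^2*(48*c - 8) + b*(-12*c^2 + 14*c - 2)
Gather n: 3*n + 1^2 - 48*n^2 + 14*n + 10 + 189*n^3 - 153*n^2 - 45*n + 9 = 189*n^3 - 201*n^2 - 28*n + 20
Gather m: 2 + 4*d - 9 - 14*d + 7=-10*d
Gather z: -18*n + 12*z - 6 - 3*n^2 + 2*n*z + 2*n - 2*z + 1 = -3*n^2 - 16*n + z*(2*n + 10) - 5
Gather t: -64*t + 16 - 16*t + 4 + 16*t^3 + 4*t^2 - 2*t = 16*t^3 + 4*t^2 - 82*t + 20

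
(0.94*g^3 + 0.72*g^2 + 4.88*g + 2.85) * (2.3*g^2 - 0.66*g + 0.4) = 2.162*g^5 + 1.0356*g^4 + 11.1248*g^3 + 3.6222*g^2 + 0.0709999999999997*g + 1.14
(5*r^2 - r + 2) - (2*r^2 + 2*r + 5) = 3*r^2 - 3*r - 3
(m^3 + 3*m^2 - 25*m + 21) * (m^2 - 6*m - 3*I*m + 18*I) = m^5 - 3*m^4 - 3*I*m^4 - 43*m^3 + 9*I*m^3 + 171*m^2 + 129*I*m^2 - 126*m - 513*I*m + 378*I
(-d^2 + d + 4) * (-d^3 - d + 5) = d^5 - d^4 - 3*d^3 - 6*d^2 + d + 20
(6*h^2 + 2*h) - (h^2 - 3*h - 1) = 5*h^2 + 5*h + 1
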